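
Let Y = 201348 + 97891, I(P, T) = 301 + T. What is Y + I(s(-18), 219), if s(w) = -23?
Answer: 299759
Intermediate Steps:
Y = 299239
Y + I(s(-18), 219) = 299239 + (301 + 219) = 299239 + 520 = 299759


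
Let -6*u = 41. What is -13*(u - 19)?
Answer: 2015/6 ≈ 335.83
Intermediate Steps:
u = -41/6 (u = -1/6*41 = -41/6 ≈ -6.8333)
-13*(u - 19) = -13*(-41/6 - 19) = -13*(-155/6) = 2015/6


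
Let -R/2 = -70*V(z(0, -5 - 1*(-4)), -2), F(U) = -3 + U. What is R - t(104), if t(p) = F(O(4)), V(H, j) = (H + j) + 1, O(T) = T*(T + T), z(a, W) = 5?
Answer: 531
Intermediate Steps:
O(T) = 2*T² (O(T) = T*(2*T) = 2*T²)
V(H, j) = 1 + H + j
t(p) = 29 (t(p) = -3 + 2*4² = -3 + 2*16 = -3 + 32 = 29)
R = 560 (R = -(-140)*(1 + 5 - 2) = -(-140)*4 = -2*(-280) = 560)
R - t(104) = 560 - 1*29 = 560 - 29 = 531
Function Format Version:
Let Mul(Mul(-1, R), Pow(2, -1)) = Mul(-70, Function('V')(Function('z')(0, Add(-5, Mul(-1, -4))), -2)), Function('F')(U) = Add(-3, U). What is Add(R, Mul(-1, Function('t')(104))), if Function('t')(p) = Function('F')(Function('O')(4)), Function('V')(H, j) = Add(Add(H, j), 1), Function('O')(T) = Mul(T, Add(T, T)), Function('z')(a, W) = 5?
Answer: 531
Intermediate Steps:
Function('O')(T) = Mul(2, Pow(T, 2)) (Function('O')(T) = Mul(T, Mul(2, T)) = Mul(2, Pow(T, 2)))
Function('V')(H, j) = Add(1, H, j)
Function('t')(p) = 29 (Function('t')(p) = Add(-3, Mul(2, Pow(4, 2))) = Add(-3, Mul(2, 16)) = Add(-3, 32) = 29)
R = 560 (R = Mul(-2, Mul(-70, Add(1, 5, -2))) = Mul(-2, Mul(-70, 4)) = Mul(-2, -280) = 560)
Add(R, Mul(-1, Function('t')(104))) = Add(560, Mul(-1, 29)) = Add(560, -29) = 531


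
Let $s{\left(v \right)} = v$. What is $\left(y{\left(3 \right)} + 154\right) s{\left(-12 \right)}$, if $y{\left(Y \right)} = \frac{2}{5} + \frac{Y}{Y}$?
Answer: $- \frac{9324}{5} \approx -1864.8$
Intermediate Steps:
$y{\left(Y \right)} = \frac{7}{5}$ ($y{\left(Y \right)} = 2 \cdot \frac{1}{5} + 1 = \frac{2}{5} + 1 = \frac{7}{5}$)
$\left(y{\left(3 \right)} + 154\right) s{\left(-12 \right)} = \left(\frac{7}{5} + 154\right) \left(-12\right) = \frac{777}{5} \left(-12\right) = - \frac{9324}{5}$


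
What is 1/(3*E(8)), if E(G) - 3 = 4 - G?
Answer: -⅓ ≈ -0.33333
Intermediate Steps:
E(G) = 7 - G (E(G) = 3 + (4 - G) = 7 - G)
1/(3*E(8)) = 1/(3*(7 - 1*8)) = 1/(3*(7 - 8)) = 1/(3*(-1)) = 1/(-3) = -⅓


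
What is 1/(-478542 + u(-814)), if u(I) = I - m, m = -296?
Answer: -1/479060 ≈ -2.0874e-6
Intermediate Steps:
u(I) = 296 + I (u(I) = I - 1*(-296) = I + 296 = 296 + I)
1/(-478542 + u(-814)) = 1/(-478542 + (296 - 814)) = 1/(-478542 - 518) = 1/(-479060) = -1/479060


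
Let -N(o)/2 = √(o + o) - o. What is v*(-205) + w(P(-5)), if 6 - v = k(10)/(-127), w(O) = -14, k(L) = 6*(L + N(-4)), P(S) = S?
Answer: -160448/127 + 4920*I*√2/127 ≈ -1263.4 + 54.787*I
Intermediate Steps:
N(o) = 2*o - 2*√2*√o (N(o) = -2*(√(o + o) - o) = -2*(√(2*o) - o) = -2*(√2*√o - o) = -2*(-o + √2*√o) = 2*o - 2*√2*√o)
k(L) = -48 + 6*L - 24*I*√2 (k(L) = 6*(L + (2*(-4) - 2*√2*√(-4))) = 6*(L + (-8 - 2*√2*2*I)) = 6*(L + (-8 - 4*I*√2)) = 6*(-8 + L - 4*I*√2) = -48 + 6*L - 24*I*√2)
v = 774/127 - 24*I*√2/127 (v = 6 - (-48 + 6*10 - 24*I*√2)/(-127) = 6 - (-48 + 60 - 24*I*√2)*(-1)/127 = 6 - (12 - 24*I*√2)*(-1)/127 = 6 - (-12/127 + 24*I*√2/127) = 6 + (12/127 - 24*I*√2/127) = 774/127 - 24*I*√2/127 ≈ 6.0945 - 0.26725*I)
v*(-205) + w(P(-5)) = (774/127 - 24*I*√2/127)*(-205) - 14 = (-158670/127 + 4920*I*√2/127) - 14 = -160448/127 + 4920*I*√2/127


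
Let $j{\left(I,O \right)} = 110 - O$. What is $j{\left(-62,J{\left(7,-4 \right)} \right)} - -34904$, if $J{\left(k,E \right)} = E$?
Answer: $35018$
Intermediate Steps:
$j{\left(-62,J{\left(7,-4 \right)} \right)} - -34904 = \left(110 - -4\right) - -34904 = \left(110 + 4\right) + 34904 = 114 + 34904 = 35018$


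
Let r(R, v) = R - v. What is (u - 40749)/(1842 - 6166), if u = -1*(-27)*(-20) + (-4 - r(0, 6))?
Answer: 41287/4324 ≈ 9.5483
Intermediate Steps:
u = -538 (u = -1*(-27)*(-20) + (-4 - (0 - 1*6)) = 27*(-20) + (-4 - (0 - 6)) = -540 + (-4 - 1*(-6)) = -540 + (-4 + 6) = -540 + 2 = -538)
(u - 40749)/(1842 - 6166) = (-538 - 40749)/(1842 - 6166) = -41287/(-4324) = -41287*(-1/4324) = 41287/4324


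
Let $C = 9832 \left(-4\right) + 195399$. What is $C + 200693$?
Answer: $356764$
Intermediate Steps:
$C = 156071$ ($C = -39328 + 195399 = 156071$)
$C + 200693 = 156071 + 200693 = 356764$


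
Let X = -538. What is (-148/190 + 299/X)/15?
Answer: -22739/255550 ≈ -0.088981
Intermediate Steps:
(-148/190 + 299/X)/15 = (-148/190 + 299/(-538))/15 = (-148*1/190 + 299*(-1/538))/15 = (-74/95 - 299/538)/15 = (1/15)*(-68217/51110) = -22739/255550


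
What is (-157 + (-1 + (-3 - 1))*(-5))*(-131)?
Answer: 17292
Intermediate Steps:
(-157 + (-1 + (-3 - 1))*(-5))*(-131) = (-157 + (-1 - 4)*(-5))*(-131) = (-157 - 5*(-5))*(-131) = (-157 + 25)*(-131) = -132*(-131) = 17292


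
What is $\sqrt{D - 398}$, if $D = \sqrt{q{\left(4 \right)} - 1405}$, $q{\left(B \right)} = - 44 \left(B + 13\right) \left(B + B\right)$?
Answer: $\sqrt{-398 + 3 i \sqrt{821}} \approx 2.1421 + 20.065 i$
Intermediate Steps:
$q{\left(B \right)} = 2 B \left(-572 - 44 B\right)$ ($q{\left(B \right)} = - 44 \left(13 + B\right) 2 B = \left(-572 - 44 B\right) 2 B = 2 B \left(-572 - 44 B\right)$)
$D = 3 i \sqrt{821}$ ($D = \sqrt{\left(-88\right) 4 \left(13 + 4\right) - 1405} = \sqrt{\left(-88\right) 4 \cdot 17 - 1405} = \sqrt{-5984 - 1405} = \sqrt{-7389} = 3 i \sqrt{821} \approx 85.959 i$)
$\sqrt{D - 398} = \sqrt{3 i \sqrt{821} - 398} = \sqrt{-398 + 3 i \sqrt{821}}$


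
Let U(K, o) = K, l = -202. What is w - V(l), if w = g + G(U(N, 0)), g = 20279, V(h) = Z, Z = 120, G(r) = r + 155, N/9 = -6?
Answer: 20260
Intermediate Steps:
N = -54 (N = 9*(-6) = -54)
G(r) = 155 + r
V(h) = 120
w = 20380 (w = 20279 + (155 - 54) = 20279 + 101 = 20380)
w - V(l) = 20380 - 1*120 = 20380 - 120 = 20260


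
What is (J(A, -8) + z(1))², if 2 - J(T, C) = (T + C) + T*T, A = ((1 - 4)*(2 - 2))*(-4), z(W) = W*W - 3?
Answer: 64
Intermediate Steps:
z(W) = -3 + W² (z(W) = W² - 3 = -3 + W²)
A = 0 (A = -3*0*(-4) = 0*(-4) = 0)
J(T, C) = 2 - C - T - T² (J(T, C) = 2 - ((T + C) + T*T) = 2 - ((C + T) + T²) = 2 - (C + T + T²) = 2 + (-C - T - T²) = 2 - C - T - T²)
(J(A, -8) + z(1))² = ((2 - 1*(-8) - 1*0 - 1*0²) + (-3 + 1²))² = ((2 + 8 + 0 - 1*0) + (-3 + 1))² = ((2 + 8 + 0 + 0) - 2)² = (10 - 2)² = 8² = 64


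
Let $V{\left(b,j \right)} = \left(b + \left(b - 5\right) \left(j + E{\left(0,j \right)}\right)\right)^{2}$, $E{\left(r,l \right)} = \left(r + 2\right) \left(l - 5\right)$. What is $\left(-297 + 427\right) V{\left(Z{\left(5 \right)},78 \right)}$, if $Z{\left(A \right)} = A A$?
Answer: $2638353250$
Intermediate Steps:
$E{\left(r,l \right)} = \left(-5 + l\right) \left(2 + r\right)$ ($E{\left(r,l \right)} = \left(2 + r\right) \left(-5 + l\right) = \left(-5 + l\right) \left(2 + r\right)$)
$Z{\left(A \right)} = A^{2}$
$V{\left(b,j \right)} = \left(b + \left(-10 + 3 j\right) \left(-5 + b\right)\right)^{2}$ ($V{\left(b,j \right)} = \left(b + \left(b - 5\right) \left(j + \left(-10 - 0 + 2 j + j 0\right)\right)\right)^{2} = \left(b + \left(-5 + b\right) \left(j + \left(-10 + 0 + 2 j + 0\right)\right)\right)^{2} = \left(b + \left(-5 + b\right) \left(j + \left(-10 + 2 j\right)\right)\right)^{2} = \left(b + \left(-5 + b\right) \left(-10 + 3 j\right)\right)^{2} = \left(b + \left(-10 + 3 j\right) \left(-5 + b\right)\right)^{2}$)
$\left(-297 + 427\right) V{\left(Z{\left(5 \right)},78 \right)} = \left(-297 + 427\right) \left(50 - 1170 - 9 \cdot 5^{2} + 3 \cdot 5^{2} \cdot 78\right)^{2} = 130 \left(50 - 1170 - 225 + 3 \cdot 25 \cdot 78\right)^{2} = 130 \left(50 - 1170 - 225 + 5850\right)^{2} = 130 \cdot 4505^{2} = 130 \cdot 20295025 = 2638353250$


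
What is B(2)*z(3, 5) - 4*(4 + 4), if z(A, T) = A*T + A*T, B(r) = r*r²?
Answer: 208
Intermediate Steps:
B(r) = r³
z(A, T) = 2*A*T
B(2)*z(3, 5) - 4*(4 + 4) = 2³*(2*3*5) - 4*(4 + 4) = 8*30 - 4*8 = 240 - 32 = 208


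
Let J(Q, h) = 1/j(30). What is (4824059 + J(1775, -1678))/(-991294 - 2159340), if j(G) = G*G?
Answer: -4341653101/2835570600 ≈ -1.5311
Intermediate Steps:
j(G) = G**2
J(Q, h) = 1/900 (J(Q, h) = 1/(30**2) = 1/900)
(4824059 + J(1775, -1678))/(-991294 - 2159340) = (4824059 + 1/900)/(-991294 - 2159340) = (4341653101/900)/(-3150634) = (4341653101/900)*(-1/3150634) = -4341653101/2835570600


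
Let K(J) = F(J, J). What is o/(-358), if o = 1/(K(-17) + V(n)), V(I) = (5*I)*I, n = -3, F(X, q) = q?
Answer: -1/10024 ≈ -9.9761e-5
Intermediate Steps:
K(J) = J
V(I) = 5*I²
o = 1/28 (o = 1/(-17 + 5*(-3)²) = 1/(-17 + 5*9) = 1/(-17 + 45) = 1/28 ≈ 0.035714)
o/(-358) = (1/28)/(-358) = (1/28)*(-1/358) = -1/10024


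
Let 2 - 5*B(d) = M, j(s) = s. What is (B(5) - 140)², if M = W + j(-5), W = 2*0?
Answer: 480249/25 ≈ 19210.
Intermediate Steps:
W = 0
M = -5 (M = 0 - 5 = -5)
B(d) = 7/5 (B(d) = ⅖ - ⅕*(-5) = ⅖ + 1 = 7/5)
(B(5) - 140)² = (7/5 - 140)² = (-693/5)² = 480249/25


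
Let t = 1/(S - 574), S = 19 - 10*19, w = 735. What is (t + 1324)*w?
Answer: 144997713/149 ≈ 9.7314e+5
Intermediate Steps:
S = -171 (S = 19 - 190 = -171)
t = -1/745 (t = 1/(-171 - 574) = 1/(-745) = -1/745 ≈ -0.0013423)
(t + 1324)*w = (-1/745 + 1324)*735 = (986379/745)*735 = 144997713/149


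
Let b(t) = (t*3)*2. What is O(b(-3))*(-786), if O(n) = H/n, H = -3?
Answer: -131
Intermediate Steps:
b(t) = 6*t (b(t) = (3*t)*2 = 6*t)
O(n) = -3/n
O(b(-3))*(-786) = -3/(6*(-3))*(-786) = -3/(-18)*(-786) = -3*(-1/18)*(-786) = (1/6)*(-786) = -131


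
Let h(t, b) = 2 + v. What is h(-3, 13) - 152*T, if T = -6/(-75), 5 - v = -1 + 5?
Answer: -229/25 ≈ -9.1600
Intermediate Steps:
v = 1 (v = 5 - (-1 + 5) = 5 - 1*4 = 5 - 4 = 1)
T = 2/25 (T = -6*(-1/75) = 2/25 ≈ 0.080000)
h(t, b) = 3 (h(t, b) = 2 + 1 = 3)
h(-3, 13) - 152*T = 3 - 152*2/25 = 3 - 304/25 = -229/25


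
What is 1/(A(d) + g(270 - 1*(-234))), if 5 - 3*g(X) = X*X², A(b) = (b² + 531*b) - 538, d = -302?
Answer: -3/128233147 ≈ -2.3395e-8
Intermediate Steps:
A(b) = -538 + b² + 531*b
g(X) = 5/3 - X³/3 (g(X) = 5/3 - X*X²/3 = 5/3 - X³/3)
1/(A(d) + g(270 - 1*(-234))) = 1/((-538 + (-302)² + 531*(-302)) + (5/3 - (270 - 1*(-234))³/3)) = 1/((-538 + 91204 - 160362) + (5/3 - (270 + 234)³/3)) = 1/(-69696 + (5/3 - ⅓*504³)) = 1/(-69696 + (5/3 - ⅓*128024064)) = 1/(-69696 + (5/3 - 42674688)) = 1/(-69696 - 128024059/3) = 1/(-128233147/3) = -3/128233147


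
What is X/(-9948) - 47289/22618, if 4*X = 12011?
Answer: -1076694343/450007728 ≈ -2.3926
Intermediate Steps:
X = 12011/4 (X = (1/4)*12011 = 12011/4 ≈ 3002.8)
X/(-9948) - 47289/22618 = (12011/4)/(-9948) - 47289/22618 = (12011/4)*(-1/9948) - 47289*1/22618 = -12011/39792 - 47289/22618 = -1076694343/450007728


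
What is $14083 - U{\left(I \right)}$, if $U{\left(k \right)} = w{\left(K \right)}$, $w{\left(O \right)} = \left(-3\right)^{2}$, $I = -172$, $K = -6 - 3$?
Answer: $14074$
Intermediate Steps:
$K = -9$ ($K = -6 - 3 = -9$)
$w{\left(O \right)} = 9$
$U{\left(k \right)} = 9$
$14083 - U{\left(I \right)} = 14083 - 9 = 14074$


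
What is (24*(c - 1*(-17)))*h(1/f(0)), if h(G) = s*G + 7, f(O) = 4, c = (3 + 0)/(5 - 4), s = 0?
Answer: 3360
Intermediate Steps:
c = 3 (c = 3/1 = 3*1 = 3)
h(G) = 7 (h(G) = 0*G + 7 = 0 + 7 = 7)
(24*(c - 1*(-17)))*h(1/f(0)) = (24*(3 - 1*(-17)))*7 = (24*(3 + 17))*7 = (24*20)*7 = 480*7 = 3360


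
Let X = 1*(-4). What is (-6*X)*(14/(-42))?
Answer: -8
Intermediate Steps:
X = -4
(-6*X)*(14/(-42)) = (-6*(-4))*(14/(-42)) = 24*(14*(-1/42)) = 24*(-⅓) = -8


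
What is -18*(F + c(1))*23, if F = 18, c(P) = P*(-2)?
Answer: -6624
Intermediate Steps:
c(P) = -2*P
-18*(F + c(1))*23 = -18*(18 - 2*1)*23 = -18*(18 - 2)*23 = -18*16*23 = -288*23 = -6624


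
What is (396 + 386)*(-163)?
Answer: -127466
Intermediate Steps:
(396 + 386)*(-163) = 782*(-163) = -127466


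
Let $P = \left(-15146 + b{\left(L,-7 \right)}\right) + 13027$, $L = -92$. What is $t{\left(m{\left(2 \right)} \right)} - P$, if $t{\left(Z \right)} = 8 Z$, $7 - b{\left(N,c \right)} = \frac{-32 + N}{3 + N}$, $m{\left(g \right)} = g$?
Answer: $\frac{189516}{89} \approx 2129.4$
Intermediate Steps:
$b{\left(N,c \right)} = 7 - \frac{-32 + N}{3 + N}$
$P = - \frac{188092}{89}$ ($P = \left(-15146 + \frac{53 + 6 \left(-92\right)}{3 - 92}\right) + 13027 = \left(-15146 + \frac{53 - 552}{-89}\right) + 13027 = \left(-15146 - - \frac{499}{89}\right) + 13027 = \left(-15146 + \frac{499}{89}\right) + 13027 = - \frac{1347495}{89} + 13027 = - \frac{188092}{89} \approx -2113.4$)
$t{\left(m{\left(2 \right)} \right)} - P = 8 \cdot 2 - - \frac{188092}{89} = 16 + \frac{188092}{89} = \frac{189516}{89}$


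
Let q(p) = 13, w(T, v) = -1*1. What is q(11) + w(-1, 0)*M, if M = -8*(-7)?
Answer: -43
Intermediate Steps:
M = 56
w(T, v) = -1
q(11) + w(-1, 0)*M = 13 - 1*56 = 13 - 56 = -43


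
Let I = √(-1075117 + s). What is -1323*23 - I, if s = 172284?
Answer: -30429 - I*√902833 ≈ -30429.0 - 950.17*I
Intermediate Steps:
I = I*√902833 (I = √(-1075117 + 172284) = √(-902833) = I*√902833 ≈ 950.17*I)
-1323*23 - I = -1323*23 - I*√902833 = -30429 - I*√902833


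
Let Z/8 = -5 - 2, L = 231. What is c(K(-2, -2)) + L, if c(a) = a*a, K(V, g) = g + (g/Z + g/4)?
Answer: 185865/784 ≈ 237.07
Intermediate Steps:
Z = -56 (Z = 8*(-5 - 2) = 8*(-7) = -56)
K(V, g) = 69*g/56 (K(V, g) = g + (g/(-56) + g/4) = g + (g*(-1/56) + g*(¼)) = g + (-g/56 + g/4) = g + 13*g/56 = 69*g/56)
c(a) = a²
c(K(-2, -2)) + L = ((69/56)*(-2))² + 231 = (-69/28)² + 231 = 4761/784 + 231 = 185865/784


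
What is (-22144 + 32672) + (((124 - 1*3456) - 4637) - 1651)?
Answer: 908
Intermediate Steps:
(-22144 + 32672) + (((124 - 1*3456) - 4637) - 1651) = 10528 + (((124 - 3456) - 4637) - 1651) = 10528 + ((-3332 - 4637) - 1651) = 10528 + (-7969 - 1651) = 10528 - 9620 = 908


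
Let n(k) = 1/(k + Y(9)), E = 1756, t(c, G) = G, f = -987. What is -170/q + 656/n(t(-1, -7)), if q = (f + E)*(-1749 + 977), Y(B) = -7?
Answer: -2726123371/296834 ≈ -9184.0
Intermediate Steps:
n(k) = 1/(-7 + k) (n(k) = 1/(k - 7) = 1/(-7 + k))
q = -593668 (q = (-987 + 1756)*(-1749 + 977) = 769*(-772) = -593668)
-170/q + 656/n(t(-1, -7)) = -170/(-593668) + 656/(1/(-7 - 7)) = -170*(-1/593668) + 656/(1/(-14)) = 85/296834 + 656/(-1/14) = 85/296834 + 656*(-14) = 85/296834 - 9184 = -2726123371/296834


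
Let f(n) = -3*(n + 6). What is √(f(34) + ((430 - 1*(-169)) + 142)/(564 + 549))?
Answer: I*√16425283/371 ≈ 10.924*I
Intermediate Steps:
f(n) = -18 - 3*n (f(n) = -3*(6 + n) = -18 - 3*n)
√(f(34) + ((430 - 1*(-169)) + 142)/(564 + 549)) = √((-18 - 3*34) + ((430 - 1*(-169)) + 142)/(564 + 549)) = √((-18 - 102) + ((430 + 169) + 142)/1113) = √(-120 + (599 + 142)*(1/1113)) = √(-120 + 741*(1/1113)) = √(-120 + 247/371) = √(-44273/371) = I*√16425283/371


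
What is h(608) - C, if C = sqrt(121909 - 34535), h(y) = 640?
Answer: 640 - 79*sqrt(14) ≈ 344.41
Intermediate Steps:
C = 79*sqrt(14) (C = sqrt(87374) = 79*sqrt(14) ≈ 295.59)
h(608) - C = 640 - 79*sqrt(14)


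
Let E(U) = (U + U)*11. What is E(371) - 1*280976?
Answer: -272814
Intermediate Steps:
E(U) = 22*U (E(U) = (2*U)*11 = 22*U)
E(371) - 1*280976 = 22*371 - 1*280976 = 8162 - 280976 = -272814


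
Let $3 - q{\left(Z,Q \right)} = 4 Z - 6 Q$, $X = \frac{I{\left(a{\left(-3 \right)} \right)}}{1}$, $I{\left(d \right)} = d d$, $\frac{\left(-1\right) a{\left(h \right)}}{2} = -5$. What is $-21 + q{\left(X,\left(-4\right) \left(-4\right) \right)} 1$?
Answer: $-322$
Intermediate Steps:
$a{\left(h \right)} = 10$ ($a{\left(h \right)} = \left(-2\right) \left(-5\right) = 10$)
$I{\left(d \right)} = d^{2}$
$X = 100$ ($X = \frac{10^{2}}{1} = 100 \cdot 1 = 100$)
$q{\left(Z,Q \right)} = 3 - 4 Z + 6 Q$ ($q{\left(Z,Q \right)} = 3 - \left(4 Z - 6 Q\right) = 3 - \left(- 6 Q + 4 Z\right) = 3 + \left(- 4 Z + 6 Q\right) = 3 - 4 Z + 6 Q$)
$-21 + q{\left(X,\left(-4\right) \left(-4\right) \right)} 1 = -21 + \left(3 - 400 + 6 \left(\left(-4\right) \left(-4\right)\right)\right) 1 = -21 + \left(3 - 400 + 6 \cdot 16\right) 1 = -21 + \left(3 - 400 + 96\right) 1 = -21 - 301 = -322$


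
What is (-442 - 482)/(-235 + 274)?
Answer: -308/13 ≈ -23.692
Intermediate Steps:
(-442 - 482)/(-235 + 274) = -924/39 = -924*1/39 = -308/13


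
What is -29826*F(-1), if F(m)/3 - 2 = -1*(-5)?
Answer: -626346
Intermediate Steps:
F(m) = 21 (F(m) = 6 + 3*(-1*(-5)) = 6 + 3*5 = 6 + 15 = 21)
-29826*F(-1) = -29826*21 = -626346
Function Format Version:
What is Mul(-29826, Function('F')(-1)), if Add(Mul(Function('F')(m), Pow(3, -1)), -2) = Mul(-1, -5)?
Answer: -626346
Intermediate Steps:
Function('F')(m) = 21 (Function('F')(m) = Add(6, Mul(3, Mul(-1, -5))) = Add(6, Mul(3, 5)) = Add(6, 15) = 21)
Mul(-29826, Function('F')(-1)) = Mul(-29826, 21) = -626346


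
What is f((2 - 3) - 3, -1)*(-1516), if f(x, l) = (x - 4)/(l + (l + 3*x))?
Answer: -6064/7 ≈ -866.29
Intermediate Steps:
f(x, l) = (-4 + x)/(2*l + 3*x)
f((2 - 3) - 3, -1)*(-1516) = ((-4 + ((2 - 3) - 3))/(2*(-1) + 3*((2 - 3) - 3)))*(-1516) = ((-4 + (-1 - 3))/(-2 + 3*(-1 - 3)))*(-1516) = ((-4 - 4)/(-2 + 3*(-4)))*(-1516) = (-8/(-2 - 12))*(-1516) = (-8/(-14))*(-1516) = -1/14*(-8)*(-1516) = (4/7)*(-1516) = -6064/7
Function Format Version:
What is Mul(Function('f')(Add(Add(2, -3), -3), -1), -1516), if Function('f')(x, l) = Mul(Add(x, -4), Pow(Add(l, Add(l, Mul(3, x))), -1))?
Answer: Rational(-6064, 7) ≈ -866.29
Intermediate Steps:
Function('f')(x, l) = Mul(Pow(Add(Mul(2, l), Mul(3, x)), -1), Add(-4, x)) (Function('f')(x, l) = Mul(Add(-4, x), Pow(Add(Mul(2, l), Mul(3, x)), -1)) = Mul(Pow(Add(Mul(2, l), Mul(3, x)), -1), Add(-4, x)))
Mul(Function('f')(Add(Add(2, -3), -3), -1), -1516) = Mul(Mul(Pow(Add(Mul(2, -1), Mul(3, Add(Add(2, -3), -3))), -1), Add(-4, Add(Add(2, -3), -3))), -1516) = Mul(Mul(Pow(Add(-2, Mul(3, Add(-1, -3))), -1), Add(-4, Add(-1, -3))), -1516) = Mul(Mul(Pow(Add(-2, Mul(3, -4)), -1), Add(-4, -4)), -1516) = Mul(Mul(Pow(Add(-2, -12), -1), -8), -1516) = Mul(Mul(Pow(-14, -1), -8), -1516) = Mul(Mul(Rational(-1, 14), -8), -1516) = Mul(Rational(4, 7), -1516) = Rational(-6064, 7)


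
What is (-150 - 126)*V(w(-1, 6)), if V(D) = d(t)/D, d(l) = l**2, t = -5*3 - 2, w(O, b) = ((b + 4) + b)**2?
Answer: -19941/64 ≈ -311.58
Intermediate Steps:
w(O, b) = (4 + 2*b)**2 (w(O, b) = ((4 + b) + b)**2 = (4 + 2*b)**2)
t = -17 (t = -15 - 2 = -17)
V(D) = 289/D (V(D) = (-17)**2/D = 289/D)
(-150 - 126)*V(w(-1, 6)) = (-150 - 126)*(289/((4*(2 + 6)**2))) = -79764/(4*8**2) = -79764/(4*64) = -79764/256 = -276*289/256 = -19941/64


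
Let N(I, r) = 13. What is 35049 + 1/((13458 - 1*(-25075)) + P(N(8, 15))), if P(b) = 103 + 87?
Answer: 1357202428/38723 ≈ 35049.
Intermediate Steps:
P(b) = 190
35049 + 1/((13458 - 1*(-25075)) + P(N(8, 15))) = 35049 + 1/((13458 - 1*(-25075)) + 190) = 35049 + 1/((13458 + 25075) + 190) = 35049 + 1/(38533 + 190) = 35049 + 1/38723 = 1357202428/38723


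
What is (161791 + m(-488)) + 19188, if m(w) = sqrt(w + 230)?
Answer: 180979 + I*sqrt(258) ≈ 1.8098e+5 + 16.062*I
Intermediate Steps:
m(w) = sqrt(230 + w)
(161791 + m(-488)) + 19188 = (161791 + sqrt(230 - 488)) + 19188 = (161791 + sqrt(-258)) + 19188 = (161791 + I*sqrt(258)) + 19188 = 180979 + I*sqrt(258)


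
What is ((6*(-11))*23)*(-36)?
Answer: 54648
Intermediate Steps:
((6*(-11))*23)*(-36) = -66*23*(-36) = -1518*(-36) = 54648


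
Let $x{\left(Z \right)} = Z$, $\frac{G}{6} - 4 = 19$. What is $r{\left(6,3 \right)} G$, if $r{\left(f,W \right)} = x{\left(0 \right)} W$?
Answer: $0$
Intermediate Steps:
$G = 138$ ($G = 24 + 6 \cdot 19 = 24 + 114 = 138$)
$r{\left(f,W \right)} = 0$ ($r{\left(f,W \right)} = 0 W = 0$)
$r{\left(6,3 \right)} G = 0 \cdot 138 = 0$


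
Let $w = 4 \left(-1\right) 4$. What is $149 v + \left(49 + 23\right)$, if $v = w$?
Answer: $-2312$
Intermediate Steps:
$w = -16$ ($w = \left(-4\right) 4 = -16$)
$v = -16$
$149 v + \left(49 + 23\right) = 149 \left(-16\right) + \left(49 + 23\right) = -2384 + 72 = -2312$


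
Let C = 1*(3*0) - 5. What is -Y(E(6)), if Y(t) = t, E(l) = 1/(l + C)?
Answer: -1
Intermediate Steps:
C = -5 (C = 1*0 - 5 = 0 - 5 = -5)
E(l) = 1/(-5 + l) (E(l) = 1/(l - 5) = 1/(-5 + l))
-Y(E(6)) = -1/(-5 + 6) = -1/1 = -1*1 = -1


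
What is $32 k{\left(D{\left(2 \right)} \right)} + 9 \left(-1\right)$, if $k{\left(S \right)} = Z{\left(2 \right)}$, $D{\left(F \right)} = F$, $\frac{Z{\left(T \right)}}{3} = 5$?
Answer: $471$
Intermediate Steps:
$Z{\left(T \right)} = 15$ ($Z{\left(T \right)} = 3 \cdot 5 = 15$)
$k{\left(S \right)} = 15$
$32 k{\left(D{\left(2 \right)} \right)} + 9 \left(-1\right) = 32 \cdot 15 + 9 \left(-1\right) = 480 - 9 = 471$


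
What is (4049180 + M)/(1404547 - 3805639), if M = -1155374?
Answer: -160767/133394 ≈ -1.2052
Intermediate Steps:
(4049180 + M)/(1404547 - 3805639) = (4049180 - 1155374)/(1404547 - 3805639) = 2893806/(-2401092) = 2893806*(-1/2401092) = -160767/133394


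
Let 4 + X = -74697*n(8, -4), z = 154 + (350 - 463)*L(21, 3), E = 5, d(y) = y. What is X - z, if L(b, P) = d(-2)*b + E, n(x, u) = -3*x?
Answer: 1788389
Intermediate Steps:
L(b, P) = 5 - 2*b (L(b, P) = -2*b + 5 = 5 - 2*b)
z = 4335 (z = 154 + (350 - 463)*(5 - 2*21) = 154 - 113*(5 - 42) = 154 - 113*(-37) = 154 + 4181 = 4335)
X = 1792724 (X = -4 - (-224091)*8 = -4 - 74697*(-24) = -4 + 1792728 = 1792724)
X - z = 1792724 - 1*4335 = 1792724 - 4335 = 1788389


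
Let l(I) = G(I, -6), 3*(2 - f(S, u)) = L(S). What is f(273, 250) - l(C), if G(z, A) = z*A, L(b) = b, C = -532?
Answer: -3281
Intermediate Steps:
f(S, u) = 2 - S/3
G(z, A) = A*z
l(I) = -6*I
f(273, 250) - l(C) = (2 - 1/3*273) - (-6)*(-532) = (2 - 91) - 1*3192 = -89 - 3192 = -3281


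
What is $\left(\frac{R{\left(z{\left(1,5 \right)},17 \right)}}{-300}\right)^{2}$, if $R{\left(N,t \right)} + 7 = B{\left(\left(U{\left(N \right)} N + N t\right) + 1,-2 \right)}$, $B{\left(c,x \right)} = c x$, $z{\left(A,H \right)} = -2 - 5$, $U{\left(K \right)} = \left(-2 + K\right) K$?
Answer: $\frac{1234321}{90000} \approx 13.715$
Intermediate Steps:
$U{\left(K \right)} = K \left(-2 + K\right)$
$z{\left(A,H \right)} = -7$ ($z{\left(A,H \right)} = -2 - 5 = -7$)
$R{\left(N,t \right)} = -9 - 2 N t - 2 N^{2} \left(-2 + N\right)$ ($R{\left(N,t \right)} = -7 + \left(\left(N \left(-2 + N\right) N + N t\right) + 1\right) \left(-2\right) = -7 + \left(\left(N^{2} \left(-2 + N\right) + N t\right) + 1\right) \left(-2\right) = -7 + \left(\left(N t + N^{2} \left(-2 + N\right)\right) + 1\right) \left(-2\right) = -7 + \left(1 + N t + N^{2} \left(-2 + N\right)\right) \left(-2\right) = -7 - \left(2 + 2 N t + 2 N^{2} \left(-2 + N\right)\right) = -9 - 2 N t - 2 N^{2} \left(-2 + N\right)$)
$\left(\frac{R{\left(z{\left(1,5 \right)},17 \right)}}{-300}\right)^{2} = \left(\frac{-9 - \left(-14\right) 17 - 2 \left(-7\right)^{2} \left(-2 - 7\right)}{-300}\right)^{2} = \left(\left(-9 + 238 - 98 \left(-9\right)\right) \left(- \frac{1}{300}\right)\right)^{2} = \left(\left(-9 + 238 + 882\right) \left(- \frac{1}{300}\right)\right)^{2} = \left(1111 \left(- \frac{1}{300}\right)\right)^{2} = \left(- \frac{1111}{300}\right)^{2} = \frac{1234321}{90000}$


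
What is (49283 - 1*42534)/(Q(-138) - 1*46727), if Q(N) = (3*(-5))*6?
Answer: -6749/46817 ≈ -0.14416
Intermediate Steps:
Q(N) = -90 (Q(N) = -15*6 = -90)
(49283 - 1*42534)/(Q(-138) - 1*46727) = (49283 - 1*42534)/(-90 - 1*46727) = (49283 - 42534)/(-90 - 46727) = 6749/(-46817) = 6749*(-1/46817) = -6749/46817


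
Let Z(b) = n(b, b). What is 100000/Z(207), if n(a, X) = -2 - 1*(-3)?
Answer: 100000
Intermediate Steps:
n(a, X) = 1 (n(a, X) = -2 + 3 = 1)
Z(b) = 1
100000/Z(207) = 100000/1 = 100000*1 = 100000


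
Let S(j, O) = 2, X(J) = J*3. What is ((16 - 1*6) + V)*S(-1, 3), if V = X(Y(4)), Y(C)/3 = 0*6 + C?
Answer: 92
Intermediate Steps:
Y(C) = 3*C (Y(C) = 3*(0*6 + C) = 3*(0 + C) = 3*C)
X(J) = 3*J
V = 36 (V = 3*(3*4) = 3*12 = 36)
((16 - 1*6) + V)*S(-1, 3) = ((16 - 1*6) + 36)*2 = ((16 - 6) + 36)*2 = (10 + 36)*2 = 46*2 = 92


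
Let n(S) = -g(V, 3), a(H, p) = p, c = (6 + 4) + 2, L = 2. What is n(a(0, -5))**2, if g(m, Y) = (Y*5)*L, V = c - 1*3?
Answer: 900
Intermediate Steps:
c = 12 (c = 10 + 2 = 12)
V = 9 (V = 12 - 1*3 = 12 - 3 = 9)
g(m, Y) = 10*Y (g(m, Y) = (Y*5)*2 = (5*Y)*2 = 10*Y)
n(S) = -30 (n(S) = -10*3 = -1*30 = -30)
n(a(0, -5))**2 = (-30)**2 = 900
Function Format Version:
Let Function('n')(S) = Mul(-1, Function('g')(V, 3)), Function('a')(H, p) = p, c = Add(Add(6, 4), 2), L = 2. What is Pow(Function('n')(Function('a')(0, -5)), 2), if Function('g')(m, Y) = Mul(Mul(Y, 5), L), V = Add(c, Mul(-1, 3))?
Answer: 900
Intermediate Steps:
c = 12 (c = Add(10, 2) = 12)
V = 9 (V = Add(12, Mul(-1, 3)) = Add(12, -3) = 9)
Function('g')(m, Y) = Mul(10, Y) (Function('g')(m, Y) = Mul(Mul(Y, 5), 2) = Mul(Mul(5, Y), 2) = Mul(10, Y))
Function('n')(S) = -30 (Function('n')(S) = Mul(-1, Mul(10, 3)) = Mul(-1, 30) = -30)
Pow(Function('n')(Function('a')(0, -5)), 2) = Pow(-30, 2) = 900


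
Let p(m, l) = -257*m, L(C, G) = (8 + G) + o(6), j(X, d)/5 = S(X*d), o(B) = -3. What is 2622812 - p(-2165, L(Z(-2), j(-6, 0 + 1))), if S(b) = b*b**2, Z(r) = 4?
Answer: 2066407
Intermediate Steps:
S(b) = b**3
j(X, d) = 5*X**3*d**3 (j(X, d) = 5*(X*d)**3 = 5*(X**3*d**3) = 5*X**3*d**3)
L(C, G) = 5 + G (L(C, G) = (8 + G) - 3 = 5 + G)
2622812 - p(-2165, L(Z(-2), j(-6, 0 + 1))) = 2622812 - (-257)*(-2165) = 2622812 - 1*556405 = 2622812 - 556405 = 2066407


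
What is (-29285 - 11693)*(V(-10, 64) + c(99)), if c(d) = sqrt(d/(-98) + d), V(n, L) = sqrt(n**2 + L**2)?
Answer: -81956*sqrt(1049) - 8781*sqrt(2134) ≈ -3.0601e+6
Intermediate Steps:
V(n, L) = sqrt(L**2 + n**2)
c(d) = sqrt(194)*sqrt(d)/14 (c(d) = sqrt(d*(-1/98) + d) = sqrt(-d/98 + d) = sqrt(97*d/98) = sqrt(194)*sqrt(d)/14)
(-29285 - 11693)*(V(-10, 64) + c(99)) = (-29285 - 11693)*(sqrt(64**2 + (-10)**2) + sqrt(194)*sqrt(99)/14) = -40978*(sqrt(4096 + 100) + sqrt(194)*(3*sqrt(11))/14) = -40978*(sqrt(4196) + 3*sqrt(2134)/14) = -40978*(2*sqrt(1049) + 3*sqrt(2134)/14) = -81956*sqrt(1049) - 8781*sqrt(2134)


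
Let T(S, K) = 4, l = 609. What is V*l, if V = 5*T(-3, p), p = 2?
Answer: 12180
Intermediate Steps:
V = 20 (V = 5*4 = 20)
V*l = 20*609 = 12180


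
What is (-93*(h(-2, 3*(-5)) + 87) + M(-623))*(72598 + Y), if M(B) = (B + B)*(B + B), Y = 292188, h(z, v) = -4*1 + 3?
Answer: 563418543148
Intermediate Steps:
h(z, v) = -1 (h(z, v) = -4 + 3 = -1)
M(B) = 4*B**2 (M(B) = (2*B)*(2*B) = 4*B**2)
(-93*(h(-2, 3*(-5)) + 87) + M(-623))*(72598 + Y) = (-93*(-1 + 87) + 4*(-623)**2)*(72598 + 292188) = (-93*86 + 4*388129)*364786 = (-7998 + 1552516)*364786 = 1544518*364786 = 563418543148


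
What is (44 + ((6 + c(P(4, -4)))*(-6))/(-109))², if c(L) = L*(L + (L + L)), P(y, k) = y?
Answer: 26214400/11881 ≈ 2206.4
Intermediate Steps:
c(L) = 3*L² (c(L) = L*(L + 2*L) = L*(3*L) = 3*L²)
(44 + ((6 + c(P(4, -4)))*(-6))/(-109))² = (44 + ((6 + 3*4²)*(-6))/(-109))² = (44 + ((6 + 3*16)*(-6))*(-1/109))² = (44 + ((6 + 48)*(-6))*(-1/109))² = (44 + (54*(-6))*(-1/109))² = (44 - 324*(-1/109))² = (44 + 324/109)² = (5120/109)² = 26214400/11881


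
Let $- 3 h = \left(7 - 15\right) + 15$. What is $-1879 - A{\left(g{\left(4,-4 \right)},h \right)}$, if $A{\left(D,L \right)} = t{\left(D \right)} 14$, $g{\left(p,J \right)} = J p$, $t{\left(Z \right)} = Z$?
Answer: $-1655$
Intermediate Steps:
$h = - \frac{7}{3}$ ($h = - \frac{\left(7 - 15\right) + 15}{3} = - \frac{-8 + 15}{3} = \left(- \frac{1}{3}\right) 7 = - \frac{7}{3} \approx -2.3333$)
$A{\left(D,L \right)} = 14 D$ ($A{\left(D,L \right)} = D 14 = 14 D$)
$-1879 - A{\left(g{\left(4,-4 \right)},h \right)} = -1879 - 14 \left(\left(-4\right) 4\right) = -1879 - 14 \left(-16\right) = -1879 - -224 = -1879 + 224 = -1655$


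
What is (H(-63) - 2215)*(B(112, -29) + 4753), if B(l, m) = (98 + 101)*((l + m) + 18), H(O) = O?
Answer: -56612856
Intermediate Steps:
B(l, m) = 3582 + 199*l + 199*m (B(l, m) = 199*(18 + l + m) = 3582 + 199*l + 199*m)
(H(-63) - 2215)*(B(112, -29) + 4753) = (-63 - 2215)*((3582 + 199*112 + 199*(-29)) + 4753) = -2278*((3582 + 22288 - 5771) + 4753) = -2278*(20099 + 4753) = -2278*24852 = -56612856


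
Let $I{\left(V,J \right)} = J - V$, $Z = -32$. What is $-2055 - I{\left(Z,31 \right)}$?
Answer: $-2118$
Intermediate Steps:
$-2055 - I{\left(Z,31 \right)} = -2055 - \left(31 - -32\right) = -2055 - \left(31 + 32\right) = -2055 - 63 = -2118$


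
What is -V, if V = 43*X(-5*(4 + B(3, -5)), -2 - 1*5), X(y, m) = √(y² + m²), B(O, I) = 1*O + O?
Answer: -43*√2549 ≈ -2171.0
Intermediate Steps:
B(O, I) = 2*O (B(O, I) = O + O = 2*O)
X(y, m) = √(m² + y²)
V = 43*√2549 (V = 43*√((-2 - 1*5)² + (-5*(4 + 2*3))²) = 43*√((-2 - 5)² + (-5*(4 + 6))²) = 43*√((-7)² + (-5*10)²) = 43*√(49 + (-50)²) = 43*√(49 + 2500) = 43*√2549 ≈ 2171.0)
-V = -43*√2549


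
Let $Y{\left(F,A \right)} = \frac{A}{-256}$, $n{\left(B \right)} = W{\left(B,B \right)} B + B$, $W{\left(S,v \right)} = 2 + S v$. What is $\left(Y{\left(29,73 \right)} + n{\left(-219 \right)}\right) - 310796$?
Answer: $- \frac{2768617545}{256} \approx -1.0815 \cdot 10^{7}$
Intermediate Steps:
$n{\left(B \right)} = B + B \left(2 + B^{2}\right)$ ($n{\left(B \right)} = \left(2 + B B\right) B + B = \left(2 + B^{2}\right) B + B = B \left(2 + B^{2}\right) + B = B + B \left(2 + B^{2}\right)$)
$Y{\left(F,A \right)} = - \frac{A}{256}$ ($Y{\left(F,A \right)} = A \left(- \frac{1}{256}\right) = - \frac{A}{256}$)
$\left(Y{\left(29,73 \right)} + n{\left(-219 \right)}\right) - 310796 = \left(\left(- \frac{1}{256}\right) 73 - 219 \left(3 + \left(-219\right)^{2}\right)\right) - 310796 = \left(- \frac{73}{256} - 219 \left(3 + 47961\right)\right) - 310796 = \left(- \frac{73}{256} - 10504116\right) - 310796 = - \frac{2689053769}{256} - 310796 = - \frac{2768617545}{256}$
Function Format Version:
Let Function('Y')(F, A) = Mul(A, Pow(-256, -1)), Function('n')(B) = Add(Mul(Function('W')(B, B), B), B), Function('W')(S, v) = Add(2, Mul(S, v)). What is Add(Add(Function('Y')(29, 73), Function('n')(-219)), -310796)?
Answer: Rational(-2768617545, 256) ≈ -1.0815e+7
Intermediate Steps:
Function('n')(B) = Add(B, Mul(B, Add(2, Pow(B, 2)))) (Function('n')(B) = Add(Mul(Add(2, Mul(B, B)), B), B) = Add(Mul(Add(2, Pow(B, 2)), B), B) = Add(Mul(B, Add(2, Pow(B, 2))), B) = Add(B, Mul(B, Add(2, Pow(B, 2)))))
Function('Y')(F, A) = Mul(Rational(-1, 256), A) (Function('Y')(F, A) = Mul(A, Rational(-1, 256)) = Mul(Rational(-1, 256), A))
Add(Add(Function('Y')(29, 73), Function('n')(-219)), -310796) = Add(Add(Mul(Rational(-1, 256), 73), Mul(-219, Add(3, Pow(-219, 2)))), -310796) = Add(Add(Rational(-73, 256), Mul(-219, Add(3, 47961))), -310796) = Add(Add(Rational(-73, 256), Mul(-219, 47964)), -310796) = Add(Add(Rational(-73, 256), -10504116), -310796) = Add(Rational(-2689053769, 256), -310796) = Rational(-2768617545, 256)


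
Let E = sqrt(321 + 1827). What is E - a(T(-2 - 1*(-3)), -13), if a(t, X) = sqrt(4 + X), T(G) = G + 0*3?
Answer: -3*I + 2*sqrt(537) ≈ 46.346 - 3.0*I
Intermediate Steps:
E = 2*sqrt(537) (E = sqrt(2148) = 2*sqrt(537) ≈ 46.346)
T(G) = G (T(G) = G + 0 = G)
E - a(T(-2 - 1*(-3)), -13) = 2*sqrt(537) - sqrt(4 - 13) = 2*sqrt(537) - sqrt(-9) = 2*sqrt(537) - 3*I = -3*I + 2*sqrt(537)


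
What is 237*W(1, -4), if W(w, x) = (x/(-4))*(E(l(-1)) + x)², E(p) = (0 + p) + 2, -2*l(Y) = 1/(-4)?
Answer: 53325/64 ≈ 833.20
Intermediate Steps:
l(Y) = ⅛ (l(Y) = -½/(-4) = -½*(-¼) = ⅛)
E(p) = 2 + p (E(p) = p + 2 = 2 + p)
W(w, x) = -x*(17/8 + x)²/4 (W(w, x) = (x/(-4))*((2 + ⅛) + x)² = (x*(-¼))*(17/8 + x)² = (-x/4)*(17/8 + x)² = -x*(17/8 + x)²/4)
237*W(1, -4) = 237*(-1/256*(-4)*(17 + 8*(-4))²) = 237*(-1/256*(-4)*(17 - 32)²) = 237*(-1/256*(-4)*(-15)²) = 237*(-1/256*(-4)*225) = 237*(225/64) = 53325/64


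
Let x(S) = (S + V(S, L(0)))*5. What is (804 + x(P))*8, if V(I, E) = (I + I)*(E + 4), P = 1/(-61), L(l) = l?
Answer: 391992/61 ≈ 6426.1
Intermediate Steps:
P = -1/61 ≈ -0.016393
V(I, E) = 2*I*(4 + E) (V(I, E) = (2*I)*(4 + E) = 2*I*(4 + E))
x(S) = 45*S (x(S) = (S + 2*S*(4 + 0))*5 = (S + 2*S*4)*5 = (S + 8*S)*5 = (9*S)*5 = 45*S)
(804 + x(P))*8 = (804 + 45*(-1/61))*8 = (804 - 45/61)*8 = (48999/61)*8 = 391992/61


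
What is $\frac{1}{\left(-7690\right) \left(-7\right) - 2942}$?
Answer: $\frac{1}{50888} \approx 1.9651 \cdot 10^{-5}$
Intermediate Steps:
$\frac{1}{\left(-7690\right) \left(-7\right) - 2942} = \frac{1}{53830 - 2942} = \frac{1}{50888}$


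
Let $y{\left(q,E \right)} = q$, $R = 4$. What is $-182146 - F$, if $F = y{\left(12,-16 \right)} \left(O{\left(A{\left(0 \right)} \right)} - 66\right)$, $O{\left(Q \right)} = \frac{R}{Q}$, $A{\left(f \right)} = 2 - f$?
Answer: $-181378$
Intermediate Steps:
$O{\left(Q \right)} = \frac{4}{Q}$
$F = -768$ ($F = 12 \left(\frac{4}{2 - 0} - 66\right) = 12 \left(\frac{4}{2 + 0} - 66\right) = 12 \left(\frac{4}{2} - 66\right) = 12 \left(4 \cdot \frac{1}{2} - 66\right) = 12 \left(2 - 66\right) = 12 \left(-64\right) = -768$)
$-182146 - F = -182146 - -768 = -182146 + 768 = -181378$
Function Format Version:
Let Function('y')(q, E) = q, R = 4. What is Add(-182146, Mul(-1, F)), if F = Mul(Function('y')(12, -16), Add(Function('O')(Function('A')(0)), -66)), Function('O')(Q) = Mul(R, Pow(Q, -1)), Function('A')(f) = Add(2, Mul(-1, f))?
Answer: -181378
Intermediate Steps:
Function('O')(Q) = Mul(4, Pow(Q, -1))
F = -768 (F = Mul(12, Add(Mul(4, Pow(Add(2, Mul(-1, 0)), -1)), -66)) = Mul(12, Add(Mul(4, Pow(Add(2, 0), -1)), -66)) = Mul(12, Add(Mul(4, Pow(2, -1)), -66)) = Mul(12, Add(Mul(4, Rational(1, 2)), -66)) = Mul(12, Add(2, -66)) = Mul(12, -64) = -768)
Add(-182146, Mul(-1, F)) = Add(-182146, Mul(-1, -768)) = Add(-182146, 768) = -181378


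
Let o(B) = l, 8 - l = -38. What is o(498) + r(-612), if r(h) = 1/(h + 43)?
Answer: 26173/569 ≈ 45.998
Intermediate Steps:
l = 46 (l = 8 - 1*(-38) = 8 + 38 = 46)
r(h) = 1/(43 + h)
o(B) = 46
o(498) + r(-612) = 46 + 1/(43 - 612) = 46 + 1/(-569) = 46 - 1/569 = 26173/569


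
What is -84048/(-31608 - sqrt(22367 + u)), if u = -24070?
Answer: 2656589184/999067367 - 84048*I*sqrt(1703)/999067367 ≈ 2.6591 - 0.0034717*I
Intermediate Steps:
-84048/(-31608 - sqrt(22367 + u)) = -84048/(-31608 - sqrt(22367 - 24070)) = -84048/(-31608 - sqrt(-1703)) = -84048/(-31608 - I*sqrt(1703))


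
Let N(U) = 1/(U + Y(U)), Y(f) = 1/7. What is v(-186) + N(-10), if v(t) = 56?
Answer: 3857/69 ≈ 55.899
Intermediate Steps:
Y(f) = ⅐
N(U) = 1/(⅐ + U) (N(U) = 1/(U + ⅐) = 1/(⅐ + U))
v(-186) + N(-10) = 56 + 7/(1 + 7*(-10)) = 56 + 7/(1 - 70) = 56 + 7/(-69) = 56 + 7*(-1/69) = 56 - 7/69 = 3857/69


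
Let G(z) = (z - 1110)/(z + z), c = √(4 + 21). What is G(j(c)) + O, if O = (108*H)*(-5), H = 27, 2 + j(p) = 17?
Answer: -29233/2 ≈ -14617.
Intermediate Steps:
c = 5 (c = √25 = 5)
j(p) = 15 (j(p) = -2 + 17 = 15)
G(z) = (-1110 + z)/(2*z) (G(z) = (-1110 + z)/((2*z)) = (-1110 + z)*(1/(2*z)) = (-1110 + z)/(2*z))
O = -14580 (O = (108*27)*(-5) = 2916*(-5) = -14580)
G(j(c)) + O = (½)*(-1110 + 15)/15 - 14580 = (½)*(1/15)*(-1095) - 14580 = -73/2 - 14580 = -29233/2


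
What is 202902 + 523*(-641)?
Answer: -132341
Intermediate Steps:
202902 + 523*(-641) = 202902 - 335243 = -132341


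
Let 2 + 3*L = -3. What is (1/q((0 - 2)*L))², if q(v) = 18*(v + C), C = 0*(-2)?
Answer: 1/3600 ≈ 0.00027778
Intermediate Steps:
L = -5/3 (L = -⅔ + (⅓)*(-3) = -⅔ - 1 = -5/3 ≈ -1.6667)
C = 0
q(v) = 18*v (q(v) = 18*(v + 0) = 18*v)
(1/q((0 - 2)*L))² = (1/(18*((0 - 2)*(-5/3))))² = (1/(18*(-2*(-5/3))))² = (1/(18*(10/3)))² = (1/60)² = 1/3600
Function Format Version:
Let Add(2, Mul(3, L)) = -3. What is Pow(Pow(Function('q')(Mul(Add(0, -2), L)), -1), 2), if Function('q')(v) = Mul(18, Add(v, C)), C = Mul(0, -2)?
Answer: Rational(1, 3600) ≈ 0.00027778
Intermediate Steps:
L = Rational(-5, 3) (L = Add(Rational(-2, 3), Mul(Rational(1, 3), -3)) = Add(Rational(-2, 3), -1) = Rational(-5, 3) ≈ -1.6667)
C = 0
Function('q')(v) = Mul(18, v) (Function('q')(v) = Mul(18, Add(v, 0)) = Mul(18, v))
Pow(Pow(Function('q')(Mul(Add(0, -2), L)), -1), 2) = Pow(Pow(Mul(18, Mul(Add(0, -2), Rational(-5, 3))), -1), 2) = Pow(Pow(Mul(18, Mul(-2, Rational(-5, 3))), -1), 2) = Pow(Pow(Mul(18, Rational(10, 3)), -1), 2) = Pow(Pow(60, -1), 2) = Pow(Rational(1, 60), 2) = Rational(1, 3600)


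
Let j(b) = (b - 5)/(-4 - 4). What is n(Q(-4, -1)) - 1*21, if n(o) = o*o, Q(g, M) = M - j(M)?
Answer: -287/16 ≈ -17.938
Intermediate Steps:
j(b) = 5/8 - b/8 (j(b) = (-5 + b)/(-8) = (-5 + b)*(-⅛) = 5/8 - b/8)
Q(g, M) = -5/8 + 9*M/8 (Q(g, M) = M - (5/8 - M/8) = M + (-5/8 + M/8) = -5/8 + 9*M/8)
n(o) = o²
n(Q(-4, -1)) - 1*21 = (-5/8 + (9/8)*(-1))² - 1*21 = (-5/8 - 9/8)² - 21 = (-7/4)² - 21 = 49/16 - 21 = -287/16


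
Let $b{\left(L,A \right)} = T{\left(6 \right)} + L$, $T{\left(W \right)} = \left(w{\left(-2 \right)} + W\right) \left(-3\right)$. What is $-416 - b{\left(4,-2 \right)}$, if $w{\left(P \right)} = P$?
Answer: $-408$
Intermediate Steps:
$T{\left(W \right)} = 6 - 3 W$ ($T{\left(W \right)} = \left(-2 + W\right) \left(-3\right) = 6 - 3 W$)
$b{\left(L,A \right)} = -12 + L$ ($b{\left(L,A \right)} = \left(6 - 18\right) + L = -12 + L$)
$-416 - b{\left(4,-2 \right)} = -416 - \left(-12 + 4\right) = -416 - -8 = -416 + 8 = -408$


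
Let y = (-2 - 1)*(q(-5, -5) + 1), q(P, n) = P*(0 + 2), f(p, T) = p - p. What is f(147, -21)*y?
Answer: 0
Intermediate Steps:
f(p, T) = 0
q(P, n) = 2*P (q(P, n) = P*2 = 2*P)
y = 27 (y = (-2 - 1)*(2*(-5) + 1) = -3*(-10 + 1) = -3*(-9) = 27)
f(147, -21)*y = 0*27 = 0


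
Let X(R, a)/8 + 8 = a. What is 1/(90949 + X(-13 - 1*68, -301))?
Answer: 1/88477 ≈ 1.1302e-5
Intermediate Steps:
X(R, a) = -64 + 8*a
1/(90949 + X(-13 - 1*68, -301)) = 1/(90949 + (-64 + 8*(-301))) = 1/(90949 + (-64 - 2408)) = 1/(90949 - 2472) = 1/88477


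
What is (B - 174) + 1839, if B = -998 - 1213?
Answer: -546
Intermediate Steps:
B = -2211
(B - 174) + 1839 = (-2211 - 174) + 1839 = -2385 + 1839 = -546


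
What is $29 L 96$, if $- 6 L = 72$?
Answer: $-33408$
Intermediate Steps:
$L = -12$ ($L = \left(- \frac{1}{6}\right) 72 = -12$)
$29 L 96 = 29 \left(-12\right) 96 = \left(-348\right) 96 = -33408$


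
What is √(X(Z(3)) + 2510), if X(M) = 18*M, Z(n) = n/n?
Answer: 4*√158 ≈ 50.279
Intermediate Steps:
Z(n) = 1
√(X(Z(3)) + 2510) = √(18*1 + 2510) = √(18 + 2510) = √2528 = 4*√158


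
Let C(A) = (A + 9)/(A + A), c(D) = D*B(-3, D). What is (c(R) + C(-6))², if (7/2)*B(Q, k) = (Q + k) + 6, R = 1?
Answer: 625/784 ≈ 0.79719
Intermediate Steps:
B(Q, k) = 12/7 + 2*Q/7 + 2*k/7 (B(Q, k) = 2*((Q + k) + 6)/7 = 2*(6 + Q + k)/7 = 12/7 + 2*Q/7 + 2*k/7)
c(D) = D*(6/7 + 2*D/7) (c(D) = D*(12/7 + (2/7)*(-3) + 2*D/7) = D*(12/7 - 6/7 + 2*D/7) = D*(6/7 + 2*D/7))
C(A) = (9 + A)/(2*A) (C(A) = (9 + A)/((2*A)) = (9 + A)*(1/(2*A)) = (9 + A)/(2*A))
(c(R) + C(-6))² = ((2/7)*1*(3 + 1) + (½)*(9 - 6)/(-6))² = ((2/7)*1*4 + (½)*(-⅙)*3)² = (8/7 - ¼)² = (25/28)² = 625/784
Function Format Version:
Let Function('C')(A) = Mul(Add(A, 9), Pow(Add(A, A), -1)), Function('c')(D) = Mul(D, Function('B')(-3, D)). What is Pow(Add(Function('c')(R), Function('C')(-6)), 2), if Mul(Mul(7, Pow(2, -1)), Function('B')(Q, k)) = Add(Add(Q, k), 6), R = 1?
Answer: Rational(625, 784) ≈ 0.79719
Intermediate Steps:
Function('B')(Q, k) = Add(Rational(12, 7), Mul(Rational(2, 7), Q), Mul(Rational(2, 7), k)) (Function('B')(Q, k) = Mul(Rational(2, 7), Add(Add(Q, k), 6)) = Mul(Rational(2, 7), Add(6, Q, k)) = Add(Rational(12, 7), Mul(Rational(2, 7), Q), Mul(Rational(2, 7), k)))
Function('c')(D) = Mul(D, Add(Rational(6, 7), Mul(Rational(2, 7), D))) (Function('c')(D) = Mul(D, Add(Rational(12, 7), Mul(Rational(2, 7), -3), Mul(Rational(2, 7), D))) = Mul(D, Add(Rational(12, 7), Rational(-6, 7), Mul(Rational(2, 7), D))) = Mul(D, Add(Rational(6, 7), Mul(Rational(2, 7), D))))
Function('C')(A) = Mul(Rational(1, 2), Pow(A, -1), Add(9, A)) (Function('C')(A) = Mul(Add(9, A), Pow(Mul(2, A), -1)) = Mul(Add(9, A), Mul(Rational(1, 2), Pow(A, -1))) = Mul(Rational(1, 2), Pow(A, -1), Add(9, A)))
Pow(Add(Function('c')(R), Function('C')(-6)), 2) = Pow(Add(Mul(Rational(2, 7), 1, Add(3, 1)), Mul(Rational(1, 2), Pow(-6, -1), Add(9, -6))), 2) = Pow(Add(Mul(Rational(2, 7), 1, 4), Mul(Rational(1, 2), Rational(-1, 6), 3)), 2) = Pow(Add(Rational(8, 7), Rational(-1, 4)), 2) = Pow(Rational(25, 28), 2) = Rational(625, 784)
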